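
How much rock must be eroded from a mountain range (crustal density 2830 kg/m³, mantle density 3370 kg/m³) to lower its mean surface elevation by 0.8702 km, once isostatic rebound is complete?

5.43 km

Net drop Δ = e − u = e − e ρ_c/ρ_m = e (ρ_m − ρ_c)/ρ_m.
e = Δ ρ_m/(ρ_m − ρ_c) = 0.8702 km × 3370/540 = 5.43 km.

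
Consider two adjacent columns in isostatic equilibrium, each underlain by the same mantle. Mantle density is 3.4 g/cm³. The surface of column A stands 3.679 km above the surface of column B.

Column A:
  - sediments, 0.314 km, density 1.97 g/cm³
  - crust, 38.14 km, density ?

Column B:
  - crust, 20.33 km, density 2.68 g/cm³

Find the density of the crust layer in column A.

Take the compensation level at the base of the deeper column (depth z_c below the surface of column A) and equate Σ ρ_i t_i down to z_c; mantle fills any gap and the z_c terms cancel.
Column A: 0.314×1.97 + 38.14×ρ + (z_c − 38.454)×3.4
Column B: 3.679×0 + 20.33×2.68 + (z_c − 3.679 − 20.33)×3.4
The z_c×3.4 term appears on both sides and cancels. Collect the known terms of each column as K = Σ(ρt)_known − 3.4 × (depth of known layers): K_A = 0.61858 − 3.4×38.454 = −130.12502; K_B = 54.4844 − 3.4×(3.679 + 20.33) = −27.1462.
Balance: K_A + 38.14×ρ = K_B, so ρ = (K_B − K_A)/38.14 = 102.979/38.14 = 2.7 g/cm³.

2.7 g/cm³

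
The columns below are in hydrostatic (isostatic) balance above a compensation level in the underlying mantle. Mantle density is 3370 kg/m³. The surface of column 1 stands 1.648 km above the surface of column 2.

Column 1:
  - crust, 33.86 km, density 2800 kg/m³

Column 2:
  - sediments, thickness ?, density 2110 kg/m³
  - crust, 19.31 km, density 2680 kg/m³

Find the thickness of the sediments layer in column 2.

Take the compensation level at the base of the deeper column (depth z_c below the surface of column 1) and equate Σ ρ_i t_i down to z_c; mantle fills any gap and the z_c terms cancel.
Column 1: 33.86×2800 + (z_c − 33.86)×3370
Column 2: 1.648×0 + x×2110 + 19.31×2680 + (z_c − 1.648 − 19.31 − x)×3370
The z_c×3370 term appears on both sides and cancels. Collect the known terms of each column as K = Σ(ρt)_known − 3370 × (depth of known layers): K_1 = 94808 − 3370×33.86 = −19300.2; K_2 = 51750.8 − 3370×(1.648 + 19.31) = −18877.66.
Balance: K_1 = K_2 − x×(3370 − 2110), so x = (K_2 − K_1)/(3370 − 2110) = 422.54/1260 = 0.335 km.

0.335 km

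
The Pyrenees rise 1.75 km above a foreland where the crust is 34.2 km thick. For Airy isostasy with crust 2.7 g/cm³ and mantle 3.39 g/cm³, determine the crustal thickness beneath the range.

42.8 km

Root depth r = h ρ_c / (ρ_m − ρ_c) = 1.75 km × 2.7 / 0.69 = 6.848 km.
Total thickness = T + h + r = 34.2 km + 1.75 km + 6.848 km = 42.8 km.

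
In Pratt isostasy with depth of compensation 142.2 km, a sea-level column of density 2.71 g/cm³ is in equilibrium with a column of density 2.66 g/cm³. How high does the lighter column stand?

2.67 km

ρ_ref D = ρ (D + h) → h = D (ρ_ref − ρ)/ρ.
h = 142.2 km × (2.71 − 2.66)/2.66 = 2.67 km.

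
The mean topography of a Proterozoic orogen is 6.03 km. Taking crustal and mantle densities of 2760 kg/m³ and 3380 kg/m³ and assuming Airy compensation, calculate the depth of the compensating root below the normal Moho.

26.8 km

Isostatic balance requires: the weight of the topography is balanced by the buoyancy of the root, ρ_c h = (ρ_m − ρ_c) r.
r = h · ρ_c / (ρ_m − ρ_c) = 6.03 km × 2760 / (3380 − 2760) = 26.8 km.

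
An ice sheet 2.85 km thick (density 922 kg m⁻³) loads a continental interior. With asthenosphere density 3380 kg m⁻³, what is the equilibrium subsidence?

In Airy isostatic equilibrium: the ice load ρ_ice t is balanced by mantle displaced below, ρ_m s.
s = t ρ_ice / ρ_m = 2.85 km × 922/3380 = 0.777 km.

0.777 km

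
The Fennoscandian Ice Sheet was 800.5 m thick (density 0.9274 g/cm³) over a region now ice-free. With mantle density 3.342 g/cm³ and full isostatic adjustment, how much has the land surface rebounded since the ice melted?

222 m

Removing the load lets mantle flow back in; uplift u satisfies ρ_ice t = ρ_m u.
u = t ρ_ice/ρ_m = 800.5 m × 0.9274/3.342 = 222 m.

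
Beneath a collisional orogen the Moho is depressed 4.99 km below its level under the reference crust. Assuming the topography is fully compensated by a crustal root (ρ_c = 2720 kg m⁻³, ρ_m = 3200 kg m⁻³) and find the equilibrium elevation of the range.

Balancing pressure at the compensation depth: ρ_c h = (ρ_m − ρ_c) r.
h = r (ρ_m − ρ_c) / ρ_c = 4.99 km × (3200 − 2720) / 2720 = 0.881 km.

0.881 km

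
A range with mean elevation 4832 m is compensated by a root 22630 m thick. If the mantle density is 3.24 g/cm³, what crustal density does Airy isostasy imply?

2.67 g/cm³

ρ_c h = (ρ_m − ρ_c) r → ρ_c (h + r) = ρ_m r → ρ_c = ρ_m r / (h + r).
ρ_c = 3.24 × 22630 m / (4832 m + 22630 m) = 2.67 g/cm³.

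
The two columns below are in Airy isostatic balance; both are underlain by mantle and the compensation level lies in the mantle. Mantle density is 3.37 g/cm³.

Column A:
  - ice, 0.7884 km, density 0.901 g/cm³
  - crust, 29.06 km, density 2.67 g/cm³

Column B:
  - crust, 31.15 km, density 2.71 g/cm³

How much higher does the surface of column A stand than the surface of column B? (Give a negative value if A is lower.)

For any compensation level in the mantle, the mantle terms cancel and isostasy reduces to e = (Σt_A − Σt_B) − (Σ(ρt)_A − Σ(ρt)_B) / ρ_m.
Σt_A = 29.8484 km; Σt_B = 31.15 km; Σ(ρt)_A = 78.3005484; Σ(ρt)_B = 84.4165 (in km·g/cm³).
e = (29.8484 − 31.15) − (78.3005484 − 84.4165) / 3.37 = 0.513 km.

0.513 km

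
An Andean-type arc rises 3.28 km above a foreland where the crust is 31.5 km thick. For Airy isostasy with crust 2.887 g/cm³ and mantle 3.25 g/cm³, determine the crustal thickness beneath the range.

60.9 km

Root depth r = h ρ_c / (ρ_m − ρ_c) = 3.28 km × 2.887 / 0.363 = 26.09 km.
Total thickness = T + h + r = 31.5 km + 3.28 km + 26.09 km = 60.9 km.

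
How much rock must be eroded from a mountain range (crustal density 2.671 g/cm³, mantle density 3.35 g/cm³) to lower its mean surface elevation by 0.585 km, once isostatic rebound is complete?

2.89 km

Net drop Δ = e − u = e − e ρ_c/ρ_m = e (ρ_m − ρ_c)/ρ_m.
e = Δ ρ_m/(ρ_m − ρ_c) = 0.585 km × 3.35/0.679 = 2.89 km.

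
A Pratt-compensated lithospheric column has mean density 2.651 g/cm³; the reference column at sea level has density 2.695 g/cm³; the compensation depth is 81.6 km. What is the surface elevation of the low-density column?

ρ_ref D = ρ (D + h) → h = D (ρ_ref − ρ)/ρ.
h = 81.6 km × (2.695 − 2.651)/2.651 = 1.35 km.

1.35 km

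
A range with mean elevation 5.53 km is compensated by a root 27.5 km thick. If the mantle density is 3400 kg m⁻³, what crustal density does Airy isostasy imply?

ρ_c h = (ρ_m − ρ_c) r → ρ_c (h + r) = ρ_m r → ρ_c = ρ_m r / (h + r).
ρ_c = 3400 × 27.5 km / (5.53 km + 27.5 km) = 2830 kg m⁻³.

2830 kg m⁻³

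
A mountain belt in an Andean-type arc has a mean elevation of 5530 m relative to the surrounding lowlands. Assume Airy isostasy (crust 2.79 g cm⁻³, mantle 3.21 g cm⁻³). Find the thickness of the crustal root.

In Airy isostatic equilibrium: the weight of the topography is balanced by the buoyancy of the root, ρ_c h = (ρ_m − ρ_c) r.
r = h · ρ_c / (ρ_m − ρ_c) = 5530 m × 2.79 / (3.21 − 2.79) = 36700 m.

36700 m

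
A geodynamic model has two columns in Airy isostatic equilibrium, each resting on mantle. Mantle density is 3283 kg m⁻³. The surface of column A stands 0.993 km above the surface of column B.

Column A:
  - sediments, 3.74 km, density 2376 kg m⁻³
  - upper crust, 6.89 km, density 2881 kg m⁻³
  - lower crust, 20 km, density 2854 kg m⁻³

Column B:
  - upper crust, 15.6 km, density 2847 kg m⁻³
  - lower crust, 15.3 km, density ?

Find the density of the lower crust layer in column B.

Take the compensation level at the base of the deeper column (depth z_c below the surface of column A) and equate Σ ρ_i t_i down to z_c; mantle fills any gap and the z_c terms cancel.
Column A: 3.74×2376 + 6.89×2881 + 20×2854 + (z_c − 30.63)×3283
Column B: 0.993×0 + 15.6×2847 + 15.3×ρ + (z_c − 0.993 − 30.9)×3283
The z_c×3283 term appears on both sides and cancels. Collect the known terms of each column as K = Σ(ρt)_known − 3283 × (depth of known layers): K_A = 85816.33 − 3283×30.63 = −14741.96; K_B = 44413.2 − 3283×(0.993 + 30.9) = −60291.519.
Balance: K_A = K_B + 15.3×ρ, so ρ = (K_A − K_B)/15.3 = 45549.6/15.3 = 2980 kg m⁻³.

2980 kg m⁻³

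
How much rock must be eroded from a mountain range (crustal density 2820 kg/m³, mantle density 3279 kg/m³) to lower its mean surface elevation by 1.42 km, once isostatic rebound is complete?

Net drop Δ = e − u = e − e ρ_c/ρ_m = e (ρ_m − ρ_c)/ρ_m.
e = Δ ρ_m/(ρ_m − ρ_c) = 1.42 km × 3279/459 = 10.1 km.

10.1 km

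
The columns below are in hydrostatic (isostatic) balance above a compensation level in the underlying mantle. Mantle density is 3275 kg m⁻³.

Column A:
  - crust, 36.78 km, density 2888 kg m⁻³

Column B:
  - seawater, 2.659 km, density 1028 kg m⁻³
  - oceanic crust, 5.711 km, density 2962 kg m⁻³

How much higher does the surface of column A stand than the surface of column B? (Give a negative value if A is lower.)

For any compensation level in the mantle, the mantle terms cancel and isostasy reduces to e = (Σt_A − Σt_B) − (Σ(ρt)_A − Σ(ρt)_B) / ρ_m.
Σt_A = 36.78 km; Σt_B = 8.37 km; Σ(ρt)_A = 106220.64; Σ(ρt)_B = 19649.434 (in km·kg m⁻³).
e = (36.78 − 8.37) − (106220.64 − 19649.434) / 3275 = 1.98 km.

1.98 km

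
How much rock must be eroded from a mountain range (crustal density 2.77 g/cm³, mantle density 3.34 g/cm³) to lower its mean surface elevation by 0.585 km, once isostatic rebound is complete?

3.43 km

Net drop Δ = e − u = e − e ρ_c/ρ_m = e (ρ_m − ρ_c)/ρ_m.
e = Δ ρ_m/(ρ_m − ρ_c) = 0.585 km × 3.34/0.57 = 3.43 km.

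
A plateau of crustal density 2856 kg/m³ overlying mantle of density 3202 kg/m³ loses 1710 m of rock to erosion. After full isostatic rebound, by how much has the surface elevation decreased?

185 m

Rebound u = e ρ_c/ρ_m = 1710 m × 2856/3202 = 1525 m.
Net surface drop = e − u = 1710 m − 1525 m = e (ρ_m − ρ_c)/ρ_m = 185 m.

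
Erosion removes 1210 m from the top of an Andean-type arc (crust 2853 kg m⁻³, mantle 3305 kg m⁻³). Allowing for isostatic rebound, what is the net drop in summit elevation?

165 m

Rebound u = e ρ_c/ρ_m = 1210 m × 2853/3305 = 1045 m.
Net surface drop = e − u = 1210 m − 1045 m = e (ρ_m − ρ_c)/ρ_m = 165 m.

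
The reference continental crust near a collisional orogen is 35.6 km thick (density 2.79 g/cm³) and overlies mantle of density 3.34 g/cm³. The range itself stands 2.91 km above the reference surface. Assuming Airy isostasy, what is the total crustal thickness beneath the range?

53.3 km

Root depth r = h ρ_c / (ρ_m − ρ_c) = 2.91 km × 2.79 / 0.55 = 14.76 km.
Total thickness = T + h + r = 35.6 km + 2.91 km + 14.76 km = 53.3 km.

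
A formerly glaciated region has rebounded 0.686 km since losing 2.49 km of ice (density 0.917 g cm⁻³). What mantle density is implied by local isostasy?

ρ_m = ρ_ice t / u = 0.917 × 2.49 km/0.686 km = 3.33 g cm⁻³.

3.33 g cm⁻³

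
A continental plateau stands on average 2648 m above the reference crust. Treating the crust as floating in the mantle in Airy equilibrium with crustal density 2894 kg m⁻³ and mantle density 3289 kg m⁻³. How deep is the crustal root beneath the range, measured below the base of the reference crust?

By Archimedes' principle applied to the lithosphere: the weight of the topography is balanced by the buoyancy of the root, ρ_c h = (ρ_m − ρ_c) r.
r = h · ρ_c / (ρ_m − ρ_c) = 2648 m × 2894 / (3289 − 2894) = 19400 m.

19400 m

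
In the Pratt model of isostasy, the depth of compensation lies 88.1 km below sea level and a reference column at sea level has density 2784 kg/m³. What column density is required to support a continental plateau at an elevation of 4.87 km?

2640 kg/m³

Pratt balance: ρ_ref D = ρ (D + h).
ρ = ρ_ref D/(D + h) = 2784 × 88.1 km/(88.1 km + 4.87 km) = 2640 kg/m³.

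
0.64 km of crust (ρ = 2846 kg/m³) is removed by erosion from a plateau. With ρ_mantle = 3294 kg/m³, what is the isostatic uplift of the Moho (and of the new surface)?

Unloading: uplift u = e ρ_c/ρ_m = 0.64 km × 2846/3294 = 0.553 km.

0.553 km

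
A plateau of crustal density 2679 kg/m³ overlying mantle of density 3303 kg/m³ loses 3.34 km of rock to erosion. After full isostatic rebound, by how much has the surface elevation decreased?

0.631 km

Rebound u = e ρ_c/ρ_m = 3.34 km × 2679/3303 = 2.709 km.
Net surface drop = e − u = 3.34 km − 2.709 km = e (ρ_m − ρ_c)/ρ_m = 0.631 km.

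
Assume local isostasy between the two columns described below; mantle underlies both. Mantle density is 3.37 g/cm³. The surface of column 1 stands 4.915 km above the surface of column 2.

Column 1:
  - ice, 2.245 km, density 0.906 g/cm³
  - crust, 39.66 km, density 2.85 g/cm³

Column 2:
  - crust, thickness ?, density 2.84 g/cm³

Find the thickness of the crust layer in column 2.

18.1 km

Take the compensation level at the base of the deeper column (depth z_c below the surface of column 1) and equate Σ ρ_i t_i down to z_c; mantle fills any gap and the z_c terms cancel.
Column 1: 2.245×0.906 + 39.66×2.85 + (z_c − 41.905)×3.37
Column 2: 4.915×0 + x×2.84 + (z_c − 4.915 − 0 − x)×3.37
The z_c×3.37 term appears on both sides and cancels. Collect the known terms of each column as K = Σ(ρt)_known − 3.37 × (depth of known layers): K_1 = 115.06497 − 3.37×41.905 = −26.15488; K_2 = 0 − 3.37×(4.915 + 0) = −16.56355.
Balance: K_1 = K_2 − x×(3.37 − 2.84), so x = (K_2 − K_1)/(3.37 − 2.84) = 9.59133/0.53 = 18.1 km.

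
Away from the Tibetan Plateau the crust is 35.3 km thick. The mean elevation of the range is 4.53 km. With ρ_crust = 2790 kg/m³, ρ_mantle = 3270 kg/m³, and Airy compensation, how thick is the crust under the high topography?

Root depth r = h ρ_c / (ρ_m − ρ_c) = 4.53 km × 2790 / 480 = 26.33 km.
Total thickness = T + h + r = 35.3 km + 4.53 km + 26.33 km = 66.2 km.

66.2 km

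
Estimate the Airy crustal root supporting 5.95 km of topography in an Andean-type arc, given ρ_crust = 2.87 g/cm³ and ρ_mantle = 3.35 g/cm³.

Balancing pressure at the compensation depth: the weight of the topography is balanced by the buoyancy of the root, ρ_c h = (ρ_m − ρ_c) r.
r = h · ρ_c / (ρ_m − ρ_c) = 5.95 km × 2.87 / (3.35 − 2.87) = 35.6 km.

35.6 km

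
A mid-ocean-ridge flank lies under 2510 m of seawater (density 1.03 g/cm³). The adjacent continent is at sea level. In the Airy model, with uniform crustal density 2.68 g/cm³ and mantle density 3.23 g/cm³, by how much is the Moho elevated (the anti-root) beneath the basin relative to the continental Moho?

Isostatic balance requires: replacing crust with seawater at the top is compensated by replacing crust with mantle at the base: d (ρ_c − ρ_w) = a (ρ_m − ρ_c).
a = d (ρ_c − ρ_w)/(ρ_m − ρ_c) = 2510 m × 1.65/0.55 = 7530 m.

7530 m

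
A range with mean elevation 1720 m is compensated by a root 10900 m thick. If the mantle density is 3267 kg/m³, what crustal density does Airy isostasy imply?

2820 kg/m³

ρ_c h = (ρ_m − ρ_c) r → ρ_c (h + r) = ρ_m r → ρ_c = ρ_m r / (h + r).
ρ_c = 3267 × 10900 m / (1720 m + 10900 m) = 2820 kg/m³.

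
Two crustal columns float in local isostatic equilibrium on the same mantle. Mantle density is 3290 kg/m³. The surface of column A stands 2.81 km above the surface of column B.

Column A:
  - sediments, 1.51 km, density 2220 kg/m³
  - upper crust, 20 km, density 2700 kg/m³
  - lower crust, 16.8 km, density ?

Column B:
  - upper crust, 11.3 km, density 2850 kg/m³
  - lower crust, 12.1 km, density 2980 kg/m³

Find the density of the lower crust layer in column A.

3020 kg/m³

Take the compensation level at the base of the deeper column (depth z_c below the surface of column A) and equate Σ ρ_i t_i down to z_c; mantle fills any gap and the z_c terms cancel.
Column A: 1.51×2220 + 20×2700 + 16.8×ρ + (z_c − 38.31)×3290
Column B: 2.81×0 + 11.3×2850 + 12.1×2980 + (z_c − 2.81 − 23.4)×3290
The z_c×3290 term appears on both sides and cancels. Collect the known terms of each column as K = Σ(ρt)_known − 3290 × (depth of known layers): K_A = 57352.2 − 3290×38.31 = −68687.7; K_B = 68263 − 3290×(2.81 + 23.4) = −17967.9.
Balance: K_A + 16.8×ρ = K_B, so ρ = (K_B − K_A)/16.8 = 50719.8/16.8 = 3020 kg/m³.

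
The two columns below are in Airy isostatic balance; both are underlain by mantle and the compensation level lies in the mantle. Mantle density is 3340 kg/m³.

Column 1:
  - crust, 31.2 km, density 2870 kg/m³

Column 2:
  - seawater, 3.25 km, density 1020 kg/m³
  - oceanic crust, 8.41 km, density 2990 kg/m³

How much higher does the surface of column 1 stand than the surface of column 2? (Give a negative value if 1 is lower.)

For any compensation level in the mantle, the mantle terms cancel and isostasy reduces to e = (Σt_1 − Σt_2) − (Σ(ρt)_1 − Σ(ρt)_2) / ρ_m.
Σt_1 = 31.2 km; Σt_2 = 11.66 km; Σ(ρt)_1 = 89544; Σ(ρt)_2 = 28460.9 (in km·kg/m³).
e = (31.2 − 11.66) − (89544 − 28460.9) / 3340 = 1.25 km.

1.25 km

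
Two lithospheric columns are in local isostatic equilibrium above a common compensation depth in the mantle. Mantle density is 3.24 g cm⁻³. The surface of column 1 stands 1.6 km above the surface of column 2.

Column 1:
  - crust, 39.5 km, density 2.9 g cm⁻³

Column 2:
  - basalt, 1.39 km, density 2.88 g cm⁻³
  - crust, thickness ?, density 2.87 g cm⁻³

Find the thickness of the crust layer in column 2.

Take the compensation level at the base of the deeper column (depth z_c below the surface of column 1) and equate Σ ρ_i t_i down to z_c; mantle fills any gap and the z_c terms cancel.
Column 1: 39.5×2.9 + (z_c − 39.5)×3.24
Column 2: 1.6×0 + 1.39×2.88 + x×2.87 + (z_c − 1.6 − 1.39 − x)×3.24
The z_c×3.24 term appears on both sides and cancels. Collect the known terms of each column as K = Σ(ρt)_known − 3.24 × (depth of known layers): K_1 = 114.55 − 3.24×39.5 = −13.43; K_2 = 4.0032 − 3.24×(1.6 + 1.39) = −5.6844.
Balance: K_1 = K_2 − x×(3.24 − 2.87), so x = (K_2 − K_1)/(3.24 − 2.87) = 7.7456/0.37 = 20.9 km.

20.9 km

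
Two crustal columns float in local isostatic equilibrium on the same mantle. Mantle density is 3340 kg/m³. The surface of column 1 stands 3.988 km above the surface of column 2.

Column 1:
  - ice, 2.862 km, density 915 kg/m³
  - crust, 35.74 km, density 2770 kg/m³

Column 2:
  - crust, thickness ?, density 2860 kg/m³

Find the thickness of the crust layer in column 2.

Take the compensation level at the base of the deeper column (depth z_c below the surface of column 1) and equate Σ ρ_i t_i down to z_c; mantle fills any gap and the z_c terms cancel.
Column 1: 2.862×915 + 35.74×2770 + (z_c − 38.602)×3340
Column 2: 3.988×0 + x×2860 + (z_c − 3.988 − 0 − x)×3340
The z_c×3340 term appears on both sides and cancels. Collect the known terms of each column as K = Σ(ρt)_known − 3340 × (depth of known layers): K_1 = 101618.53 − 3340×38.602 = −27312.15; K_2 = 0 − 3340×(3.988 + 0) = −13319.92.
Balance: K_1 = K_2 − x×(3340 − 2860), so x = (K_2 − K_1)/(3340 − 2860) = 13992.2/480 = 29.2 km.

29.2 km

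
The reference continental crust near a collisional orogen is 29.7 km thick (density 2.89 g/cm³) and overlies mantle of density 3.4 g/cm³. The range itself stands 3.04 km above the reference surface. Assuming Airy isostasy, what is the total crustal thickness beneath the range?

Root depth r = h ρ_c / (ρ_m − ρ_c) = 3.04 km × 2.89 / 0.51 = 17.23 km.
Total thickness = T + h + r = 29.7 km + 3.04 km + 17.23 km = 50 km.

50 km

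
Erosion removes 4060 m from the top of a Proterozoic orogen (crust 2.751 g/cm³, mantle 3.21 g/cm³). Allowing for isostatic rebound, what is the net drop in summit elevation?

Rebound u = e ρ_c/ρ_m = 4060 m × 2.751/3.21 = 3479 m.
Net surface drop = e − u = 4060 m − 3479 m = e (ρ_m − ρ_c)/ρ_m = 581 m.

581 m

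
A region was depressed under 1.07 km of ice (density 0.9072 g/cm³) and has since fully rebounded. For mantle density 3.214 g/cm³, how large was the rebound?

0.302 km

Removing the load lets mantle flow back in; uplift u satisfies ρ_ice t = ρ_m u.
u = t ρ_ice/ρ_m = 1.07 km × 0.9072/3.214 = 0.302 km.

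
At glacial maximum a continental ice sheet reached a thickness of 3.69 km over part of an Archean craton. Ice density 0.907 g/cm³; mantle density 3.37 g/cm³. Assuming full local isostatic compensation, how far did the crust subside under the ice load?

0.993 km

Balancing pressure at the compensation depth: the ice load ρ_ice t is balanced by mantle displaced below, ρ_m s.
s = t ρ_ice / ρ_m = 3.69 km × 0.907/3.37 = 0.993 km.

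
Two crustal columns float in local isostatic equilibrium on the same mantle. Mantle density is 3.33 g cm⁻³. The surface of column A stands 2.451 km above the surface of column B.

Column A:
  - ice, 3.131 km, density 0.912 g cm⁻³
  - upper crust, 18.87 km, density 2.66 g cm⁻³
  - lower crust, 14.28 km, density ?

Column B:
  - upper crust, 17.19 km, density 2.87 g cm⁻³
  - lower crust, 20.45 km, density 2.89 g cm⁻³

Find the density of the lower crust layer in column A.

Take the compensation level at the base of the deeper column (depth z_c below the surface of column A) and equate Σ ρ_i t_i down to z_c; mantle fills any gap and the z_c terms cancel.
Column A: 3.131×0.912 + 18.87×2.66 + 14.28×ρ + (z_c − 36.281)×3.33
Column B: 2.451×0 + 17.19×2.87 + 20.45×2.89 + (z_c − 2.451 − 37.64)×3.33
The z_c×3.33 term appears on both sides and cancels. Collect the known terms of each column as K = Σ(ρt)_known − 3.33 × (depth of known layers): K_A = 53.049672 − 3.33×36.281 = −67.766058; K_B = 108.4358 − 3.33×(2.451 + 37.64) = −25.06723.
Balance: K_A + 14.28×ρ = K_B, so ρ = (K_B − K_A)/14.28 = 42.6988/14.28 = 2.99 g cm⁻³.

2.99 g cm⁻³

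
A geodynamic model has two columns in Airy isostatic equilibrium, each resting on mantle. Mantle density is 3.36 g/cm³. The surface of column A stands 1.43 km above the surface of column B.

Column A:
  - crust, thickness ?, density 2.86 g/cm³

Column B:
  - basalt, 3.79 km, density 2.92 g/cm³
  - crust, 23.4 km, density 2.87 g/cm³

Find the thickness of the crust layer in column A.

Take the compensation level at the base of the deeper column (depth z_c below the surface of column A) and equate Σ ρ_i t_i down to z_c; mantle fills any gap and the z_c terms cancel.
Column A: x×2.86 + (z_c − 0 − x)×3.36
Column B: 1.43×0 + 3.79×2.92 + 23.4×2.87 + (z_c − 1.43 − 27.19)×3.36
The z_c×3.36 term appears on both sides and cancels. Collect the known terms of each column as K = Σ(ρt)_known − 3.36 × (depth of known layers): K_A = 0 − 3.36×0 = 0; K_B = 78.2248 − 3.36×(1.43 + 27.19) = −17.9384.
Balance: K_A − x×(3.36 − 2.86) = K_B, so x = (K_A − K_B)/(3.36 − 2.86) = 17.9384/0.5 = 35.9 km.

35.9 km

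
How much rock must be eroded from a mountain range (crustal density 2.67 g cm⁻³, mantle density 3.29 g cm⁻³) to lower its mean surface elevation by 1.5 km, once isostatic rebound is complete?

Net drop Δ = e − u = e − e ρ_c/ρ_m = e (ρ_m − ρ_c)/ρ_m.
e = Δ ρ_m/(ρ_m − ρ_c) = 1.5 km × 3.29/0.62 = 7.96 km.

7.96 km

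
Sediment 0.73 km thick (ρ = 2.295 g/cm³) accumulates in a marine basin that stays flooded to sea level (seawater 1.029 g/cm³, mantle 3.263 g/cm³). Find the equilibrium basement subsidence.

Submarine loading: the sediment displaces seawater, and the subsidence is in turn flooded, so s (ρ_m − ρ_w) = t (ρ_sed − ρ_w).
s = 0.73 km × (2.295 − 1.029) / (3.263 − 1.029) = 0.414 km.

0.414 km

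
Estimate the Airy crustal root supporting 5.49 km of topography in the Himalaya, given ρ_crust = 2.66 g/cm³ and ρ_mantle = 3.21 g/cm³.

26.6 km

In Airy isostatic equilibrium: the weight of the topography is balanced by the buoyancy of the root, ρ_c h = (ρ_m − ρ_c) r.
r = h · ρ_c / (ρ_m − ρ_c) = 5.49 km × 2.66 / (3.21 − 2.66) = 26.6 km.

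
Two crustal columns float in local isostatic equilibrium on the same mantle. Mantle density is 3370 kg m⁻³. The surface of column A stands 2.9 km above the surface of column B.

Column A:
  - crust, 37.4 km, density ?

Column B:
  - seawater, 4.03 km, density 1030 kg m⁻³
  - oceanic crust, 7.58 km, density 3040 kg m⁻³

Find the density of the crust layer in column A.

Take the compensation level at the base of the deeper column (depth z_c below the surface of column A) and equate Σ ρ_i t_i down to z_c; mantle fills any gap and the z_c terms cancel.
Column A: 37.4×ρ + (z_c − 37.4)×3370
Column B: 2.9×0 + 4.03×1030 + 7.58×3040 + (z_c − 2.9 − 11.61)×3370
The z_c×3370 term appears on both sides and cancels. Collect the known terms of each column as K = Σ(ρt)_known − 3370 × (depth of known layers): K_A = 0 − 3370×37.4 = −126038; K_B = 27194.1 − 3370×(2.9 + 11.61) = −21704.6.
Balance: K_A + 37.4×ρ = K_B, so ρ = (K_B − K_A)/37.4 = 104333/37.4 = 2790 kg m⁻³.

2790 kg m⁻³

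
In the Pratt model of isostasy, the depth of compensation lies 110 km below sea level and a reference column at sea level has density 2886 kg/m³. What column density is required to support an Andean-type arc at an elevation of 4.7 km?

2770 kg/m³

Pratt balance: ρ_ref D = ρ (D + h).
ρ = ρ_ref D/(D + h) = 2886 × 110 km/(110 km + 4.7 km) = 2770 kg/m³.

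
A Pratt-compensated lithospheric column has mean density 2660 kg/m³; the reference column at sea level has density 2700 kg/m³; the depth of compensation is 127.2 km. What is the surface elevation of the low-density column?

ρ_ref D = ρ (D + h) → h = D (ρ_ref − ρ)/ρ.
h = 127.2 km × (2700 − 2660)/2660 = 1.91 km.

1.91 km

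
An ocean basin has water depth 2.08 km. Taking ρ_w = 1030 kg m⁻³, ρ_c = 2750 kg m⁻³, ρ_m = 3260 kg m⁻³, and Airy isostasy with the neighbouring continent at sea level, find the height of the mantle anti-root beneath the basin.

7.01 km

In Airy isostatic equilibrium: replacing crust with seawater at the top is compensated by replacing crust with mantle at the base: d (ρ_c − ρ_w) = a (ρ_m − ρ_c).
a = d (ρ_c − ρ_w)/(ρ_m − ρ_c) = 2.08 km × 1720/510 = 7.01 km.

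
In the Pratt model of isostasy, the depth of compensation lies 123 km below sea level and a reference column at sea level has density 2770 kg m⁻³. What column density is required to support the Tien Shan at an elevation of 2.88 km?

2710 kg m⁻³

Pratt balance: ρ_ref D = ρ (D + h).
ρ = ρ_ref D/(D + h) = 2770 × 123 km/(123 km + 2.88 km) = 2710 kg m⁻³.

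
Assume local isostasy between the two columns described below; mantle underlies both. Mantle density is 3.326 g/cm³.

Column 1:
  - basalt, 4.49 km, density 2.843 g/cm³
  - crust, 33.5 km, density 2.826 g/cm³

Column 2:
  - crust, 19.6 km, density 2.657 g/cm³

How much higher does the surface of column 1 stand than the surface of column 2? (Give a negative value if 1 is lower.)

1.75 km

For any compensation level in the mantle, the mantle terms cancel and isostasy reduces to e = (Σt_1 − Σt_2) − (Σ(ρt)_1 − Σ(ρt)_2) / ρ_m.
Σt_1 = 37.99 km; Σt_2 = 19.6 km; Σ(ρt)_1 = 107.43607; Σ(ρt)_2 = 52.0772 (in km·g/cm³).
e = (37.99 − 19.6) − (107.43607 − 52.0772) / 3.326 = 1.75 km.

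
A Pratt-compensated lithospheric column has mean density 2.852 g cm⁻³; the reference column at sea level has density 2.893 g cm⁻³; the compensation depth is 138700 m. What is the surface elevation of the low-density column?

ρ_ref D = ρ (D + h) → h = D (ρ_ref − ρ)/ρ.
h = 138700 m × (2.893 − 2.852)/2.852 = 1990 m.

1990 m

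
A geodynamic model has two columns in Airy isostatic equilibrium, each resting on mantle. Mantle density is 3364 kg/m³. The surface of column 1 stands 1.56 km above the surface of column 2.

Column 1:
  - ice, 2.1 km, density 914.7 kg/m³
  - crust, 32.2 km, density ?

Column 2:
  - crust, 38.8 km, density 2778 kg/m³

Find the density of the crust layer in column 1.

2650 kg/m³

Take the compensation level at the base of the deeper column (depth z_c below the surface of column 1) and equate Σ ρ_i t_i down to z_c; mantle fills any gap and the z_c terms cancel.
Column 1: 2.1×914.7 + 32.2×ρ + (z_c − 34.3)×3364
Column 2: 1.56×0 + 38.8×2778 + (z_c − 1.56 − 38.8)×3364
The z_c×3364 term appears on both sides and cancels. Collect the known terms of each column as K = Σ(ρt)_known − 3364 × (depth of known layers): K_1 = 1920.87 − 3364×34.3 = −113464.33; K_2 = 107786.4 − 3364×(1.56 + 38.8) = −27984.64.
Balance: K_1 + 32.2×ρ = K_2, so ρ = (K_2 − K_1)/32.2 = 85479.7/32.2 = 2650 kg/m³.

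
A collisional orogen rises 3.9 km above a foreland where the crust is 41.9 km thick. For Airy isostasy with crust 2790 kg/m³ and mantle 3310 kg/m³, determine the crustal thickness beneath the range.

66.7 km

Root depth r = h ρ_c / (ρ_m − ρ_c) = 3.9 km × 2790 / 520 = 20.93 km.
Total thickness = T + h + r = 41.9 km + 3.9 km + 20.93 km = 66.7 km.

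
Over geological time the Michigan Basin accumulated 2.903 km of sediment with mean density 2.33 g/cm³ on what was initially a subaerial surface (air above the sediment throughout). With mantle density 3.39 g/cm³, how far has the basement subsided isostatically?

Subaerial load: s = t ρ_sed / ρ_m = 2.903 km × 2.33/3.39 = 2 km.

2 km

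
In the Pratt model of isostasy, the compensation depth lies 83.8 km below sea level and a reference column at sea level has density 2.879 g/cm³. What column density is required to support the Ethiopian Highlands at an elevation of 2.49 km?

2.8 g/cm³

Pratt balance: ρ_ref D = ρ (D + h).
ρ = ρ_ref D/(D + h) = 2.879 × 83.8 km/(83.8 km + 2.49 km) = 2.8 g/cm³.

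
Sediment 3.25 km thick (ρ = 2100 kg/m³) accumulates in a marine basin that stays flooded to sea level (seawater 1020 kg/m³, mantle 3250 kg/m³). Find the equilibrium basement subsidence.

1.57 km

Submarine loading: the sediment displaces seawater, and the subsidence is in turn flooded, so s (ρ_m − ρ_w) = t (ρ_sed − ρ_w).
s = 3.25 km × (2100 − 1020) / (3250 − 1020) = 1.57 km.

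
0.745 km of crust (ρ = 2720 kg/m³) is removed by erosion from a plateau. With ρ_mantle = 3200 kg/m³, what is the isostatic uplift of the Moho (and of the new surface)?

0.633 km

Unloading: uplift u = e ρ_c/ρ_m = 0.745 km × 2720/3200 = 0.633 km.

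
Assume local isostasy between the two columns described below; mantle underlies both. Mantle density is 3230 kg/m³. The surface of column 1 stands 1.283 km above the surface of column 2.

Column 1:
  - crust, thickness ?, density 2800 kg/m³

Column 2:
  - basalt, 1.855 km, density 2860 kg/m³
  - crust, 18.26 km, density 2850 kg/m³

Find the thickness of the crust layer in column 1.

27.4 km

Take the compensation level at the base of the deeper column (depth z_c below the surface of column 1) and equate Σ ρ_i t_i down to z_c; mantle fills any gap and the z_c terms cancel.
Column 1: x×2800 + (z_c − 0 − x)×3230
Column 2: 1.283×0 + 1.855×2860 + 18.26×2850 + (z_c − 1.283 − 20.115)×3230
The z_c×3230 term appears on both sides and cancels. Collect the known terms of each column as K = Σ(ρt)_known − 3230 × (depth of known layers): K_1 = 0 − 3230×0 = 0; K_2 = 57346.3 − 3230×(1.283 + 20.115) = −11769.24.
Balance: K_1 − x×(3230 − 2800) = K_2, so x = (K_1 − K_2)/(3230 − 2800) = 11769.2/430 = 27.4 km.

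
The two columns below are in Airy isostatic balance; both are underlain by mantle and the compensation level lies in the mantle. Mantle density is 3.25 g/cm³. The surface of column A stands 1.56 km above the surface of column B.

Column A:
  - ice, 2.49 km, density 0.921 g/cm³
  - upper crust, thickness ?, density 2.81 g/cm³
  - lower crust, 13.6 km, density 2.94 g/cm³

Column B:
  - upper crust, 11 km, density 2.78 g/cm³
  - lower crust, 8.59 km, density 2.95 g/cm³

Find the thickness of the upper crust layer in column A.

Take the compensation level at the base of the deeper column (depth z_c below the surface of column A) and equate Σ ρ_i t_i down to z_c; mantle fills any gap and the z_c terms cancel.
Column A: 2.49×0.921 + x×2.81 + 13.6×2.94 + (z_c − 16.09 − x)×3.25
Column B: 1.56×0 + 11×2.78 + 8.59×2.95 + (z_c − 1.56 − 19.59)×3.25
The z_c×3.25 term appears on both sides and cancels. Collect the known terms of each column as K = Σ(ρt)_known − 3.25 × (depth of known layers): K_A = 42.27729 − 3.25×16.09 = −10.01521; K_B = 55.9205 − 3.25×(1.56 + 19.59) = −12.817.
Balance: K_A − x×(3.25 − 2.81) = K_B, so x = (K_A − K_B)/(3.25 − 2.81) = 2.80179/0.44 = 6.37 km.

6.37 km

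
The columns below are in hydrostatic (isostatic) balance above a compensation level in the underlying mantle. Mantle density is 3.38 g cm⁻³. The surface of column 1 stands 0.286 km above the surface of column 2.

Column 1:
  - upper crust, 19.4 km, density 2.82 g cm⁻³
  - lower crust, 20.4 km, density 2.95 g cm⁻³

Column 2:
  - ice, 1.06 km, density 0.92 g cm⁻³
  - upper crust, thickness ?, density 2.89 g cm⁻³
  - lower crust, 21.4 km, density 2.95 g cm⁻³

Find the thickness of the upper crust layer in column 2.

Take the compensation level at the base of the deeper column (depth z_c below the surface of column 1) and equate Σ ρ_i t_i down to z_c; mantle fills any gap and the z_c terms cancel.
Column 1: 19.4×2.82 + 20.4×2.95 + (z_c − 39.8)×3.38
Column 2: 0.286×0 + 1.06×0.92 + x×2.89 + 21.4×2.95 + (z_c − 0.286 − 22.46 − x)×3.38
The z_c×3.38 term appears on both sides and cancels. Collect the known terms of each column as K = Σ(ρt)_known − 3.38 × (depth of known layers): K_1 = 114.888 − 3.38×39.8 = −19.636; K_2 = 64.1052 − 3.38×(0.286 + 22.46) = −12.77628.
Balance: K_1 = K_2 − x×(3.38 − 2.89), so x = (K_2 − K_1)/(3.38 − 2.89) = 6.85972/0.49 = 14 km.

14 km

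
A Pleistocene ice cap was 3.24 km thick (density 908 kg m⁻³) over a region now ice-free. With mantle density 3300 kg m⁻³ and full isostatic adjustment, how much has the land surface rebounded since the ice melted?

Removing the load lets mantle flow back in; uplift u satisfies ρ_ice t = ρ_m u.
u = t ρ_ice/ρ_m = 3.24 km × 908/3300 = 0.891 km.

0.891 km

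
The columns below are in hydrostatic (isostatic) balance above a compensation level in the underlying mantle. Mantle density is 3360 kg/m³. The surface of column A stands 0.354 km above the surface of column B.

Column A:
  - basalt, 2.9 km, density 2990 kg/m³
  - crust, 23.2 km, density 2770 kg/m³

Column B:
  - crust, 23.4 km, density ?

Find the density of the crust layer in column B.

Take the compensation level at the base of the deeper column (depth z_c below the surface of column A) and equate Σ ρ_i t_i down to z_c; mantle fills any gap and the z_c terms cancel.
Column A: 2.9×2990 + 23.2×2770 + (z_c − 26.1)×3360
Column B: 0.354×0 + 23.4×ρ + (z_c − 0.354 − 23.4)×3360
The z_c×3360 term appears on both sides and cancels. Collect the known terms of each column as K = Σ(ρt)_known − 3360 × (depth of known layers): K_A = 72935 − 3360×26.1 = −14761; K_B = 0 − 3360×(0.354 + 23.4) = −79813.44.
Balance: K_A = K_B + 23.4×ρ, so ρ = (K_A − K_B)/23.4 = 65052.4/23.4 = 2780 kg/m³.

2780 kg/m³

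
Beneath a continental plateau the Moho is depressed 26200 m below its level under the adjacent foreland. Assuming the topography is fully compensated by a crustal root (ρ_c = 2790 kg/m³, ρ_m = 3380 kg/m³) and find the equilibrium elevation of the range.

Isostatic balance requires: ρ_c h = (ρ_m − ρ_c) r.
h = r (ρ_m − ρ_c) / ρ_c = 26200 m × (3380 − 2790) / 2790 = 5540 m.

5540 m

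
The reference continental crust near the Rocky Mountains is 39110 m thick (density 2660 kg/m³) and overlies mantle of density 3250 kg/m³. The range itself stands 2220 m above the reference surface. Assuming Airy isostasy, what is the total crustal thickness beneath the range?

Root depth r = h ρ_c / (ρ_m − ρ_c) = 2220 m × 2660 / 590 = 10010 m.
Total thickness = T + h + r = 39110 m + 2220 m + 10010 m = 51300 m.

51300 m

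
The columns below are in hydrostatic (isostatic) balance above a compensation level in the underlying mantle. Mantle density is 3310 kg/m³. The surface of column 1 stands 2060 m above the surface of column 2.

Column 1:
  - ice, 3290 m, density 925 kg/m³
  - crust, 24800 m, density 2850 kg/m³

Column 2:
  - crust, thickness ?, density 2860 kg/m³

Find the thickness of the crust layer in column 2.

27600 m

Take the compensation level at the base of the deeper column (depth z_c below the surface of column 1) and equate Σ ρ_i t_i down to z_c; mantle fills any gap and the z_c terms cancel.
Column 1: 3290×925 + 24800×2850 + (z_c − 28090)×3310
Column 2: 2060×0 + x×2860 + (z_c − 2060 − 0 − x)×3310
The z_c×3310 term appears on both sides and cancels. Collect the known terms of each column as K = Σ(ρt)_known − 3310 × (depth of known layers): K_1 = 73723250 − 3310×28090 = −19254650; K_2 = 0 − 3310×(2060 + 0) = −6818600.
Balance: K_1 = K_2 − x×(3310 − 2860), so x = (K_2 − K_1)/(3310 − 2860) = 12436000/450 = 27600 m.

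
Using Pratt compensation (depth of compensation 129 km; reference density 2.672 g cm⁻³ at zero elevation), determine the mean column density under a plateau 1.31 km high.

2.65 g cm⁻³

Pratt balance: ρ_ref D = ρ (D + h).
ρ = ρ_ref D/(D + h) = 2.672 × 129 km/(129 km + 1.31 km) = 2.65 g cm⁻³.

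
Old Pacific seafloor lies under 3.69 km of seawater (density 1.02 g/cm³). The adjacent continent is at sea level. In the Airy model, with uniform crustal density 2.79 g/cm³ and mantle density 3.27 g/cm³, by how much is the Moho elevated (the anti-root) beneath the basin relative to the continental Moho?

13.6 km

Equating mass per unit area of the two columns: replacing crust with seawater at the top is compensated by replacing crust with mantle at the base: d (ρ_c − ρ_w) = a (ρ_m − ρ_c).
a = d (ρ_c − ρ_w)/(ρ_m − ρ_c) = 3.69 km × 1.77/0.48 = 13.6 km.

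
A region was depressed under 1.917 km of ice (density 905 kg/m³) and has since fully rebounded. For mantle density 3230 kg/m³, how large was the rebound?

0.537 km

Removing the load lets mantle flow back in; uplift u satisfies ρ_ice t = ρ_m u.
u = t ρ_ice/ρ_m = 1.917 km × 905/3230 = 0.537 km.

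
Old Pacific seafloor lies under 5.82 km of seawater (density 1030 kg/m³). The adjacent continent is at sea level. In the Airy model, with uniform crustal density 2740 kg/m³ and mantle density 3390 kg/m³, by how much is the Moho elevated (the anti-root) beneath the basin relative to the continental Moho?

In Airy isostatic equilibrium: replacing crust with seawater at the top is compensated by replacing crust with mantle at the base: d (ρ_c − ρ_w) = a (ρ_m − ρ_c).
a = d (ρ_c − ρ_w)/(ρ_m − ρ_c) = 5.82 km × 1710/650 = 15.3 km.

15.3 km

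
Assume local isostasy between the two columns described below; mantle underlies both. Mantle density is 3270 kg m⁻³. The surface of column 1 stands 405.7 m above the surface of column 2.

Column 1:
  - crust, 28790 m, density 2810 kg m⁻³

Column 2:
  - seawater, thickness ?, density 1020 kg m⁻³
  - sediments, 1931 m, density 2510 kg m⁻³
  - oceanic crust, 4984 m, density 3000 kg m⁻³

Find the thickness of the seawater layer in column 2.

4050 m

Take the compensation level at the base of the deeper column (depth z_c below the surface of column 1) and equate Σ ρ_i t_i down to z_c; mantle fills any gap and the z_c terms cancel.
Column 1: 28790×2810 + (z_c − 28790)×3270
Column 2: 405.7×0 + x×1020 + 1931×2510 + 4984×3000 + (z_c − 405.7 − 6915 − x)×3270
The z_c×3270 term appears on both sides and cancels. Collect the known terms of each column as K = Σ(ρt)_known − 3270 × (depth of known layers): K_1 = 80899900 − 3270×28790 = −13243400; K_2 = 19798810 − 3270×(405.7 + 6915) = −4139879.
Balance: K_1 = K_2 − x×(3270 − 1020), so x = (K_2 − K_1)/(3270 − 1020) = 9103520/2250 = 4050 m.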